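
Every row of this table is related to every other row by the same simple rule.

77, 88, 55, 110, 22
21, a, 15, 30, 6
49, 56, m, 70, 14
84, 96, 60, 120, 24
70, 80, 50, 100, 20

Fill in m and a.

Each row is a constant multiple of every other row — this is a multiplication table with the headers hidden.
Row 3 is 70/110 = 7/11 times row 1, so its entry in column 3 is 55 × 7/11 = 35.
Row 2 is 30/110 = 3/11 times row 1, so its entry in column 2 is 88 × 3/11 = 24.

m = 35, a = 24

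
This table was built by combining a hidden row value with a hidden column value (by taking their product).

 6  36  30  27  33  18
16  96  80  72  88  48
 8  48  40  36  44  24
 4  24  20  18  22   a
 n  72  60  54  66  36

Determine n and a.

n = 12, a = 12

Each row is a constant multiple of every other row — this is a multiplication table with the headers hidden.
Row 5 is 66/33 = 2/1 times row 1, so its entry in column 1 is 6 × 2/1 = 12.
Row 4 is 22/33 = 2/3 times row 1, so its entry in column 6 is 18 × 2/3 = 12.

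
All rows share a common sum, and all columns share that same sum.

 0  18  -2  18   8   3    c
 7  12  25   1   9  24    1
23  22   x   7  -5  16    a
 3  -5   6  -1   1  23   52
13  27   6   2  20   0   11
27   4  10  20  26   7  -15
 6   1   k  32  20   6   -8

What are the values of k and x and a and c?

Rows 2 and 4 both sum to 79, so that's the common total.
Row 7: 6 + 1 + 32 + 20 + 6 − 8 = 57, so its missing entry is 79 − 57 = 22.
Row 1: 0 + 18 − 2 + 18 + 8 + 3 = 45, so its missing entry is 79 − 45 = 34.
Column 7: 34 + 1 + 52 + 11 − 15 − 8 = 75, so its missing entry is 79 − 75 = 4.
Row 3: 23 + 22 + 7 − 5 + 16 + 4 = 67, so its missing entry is 79 − 67 = 12.

k = 22, x = 12, a = 4, c = 34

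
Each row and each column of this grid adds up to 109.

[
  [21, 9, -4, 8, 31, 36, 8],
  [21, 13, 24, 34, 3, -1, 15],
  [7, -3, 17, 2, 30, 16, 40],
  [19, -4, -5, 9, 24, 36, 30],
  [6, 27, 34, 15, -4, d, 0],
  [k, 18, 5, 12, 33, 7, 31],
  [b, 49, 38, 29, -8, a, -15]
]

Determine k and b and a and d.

k = 3, b = 32, a = -16, d = 31

Row 5: 6 + 27 + 34 + 15 − 4 + 0 = 78, so its missing entry is 109 − 78 = 31.
Row 6: 18 + 5 + 12 + 33 + 7 + 31 = 106, so its missing entry is 109 − 106 = 3.
Column 6: 36 − 1 + 16 + 36 + 31 + 7 = 125, so its missing entry is 109 − 125 = -16.
Row 7: 49 + 38 + 29 − 8 − 16 − 15 = 77, so its missing entry is 109 − 77 = 32.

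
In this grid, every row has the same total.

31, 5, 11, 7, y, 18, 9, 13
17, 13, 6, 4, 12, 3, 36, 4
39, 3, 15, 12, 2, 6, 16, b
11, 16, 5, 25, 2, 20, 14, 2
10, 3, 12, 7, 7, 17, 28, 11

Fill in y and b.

y = 1, b = 2

Row 4 sums to 95 and so does row 5; that's the common total.
In row 1 the known cells total 94, leaving 95 − 94 = 1.
In row 3 the known cells total 93, leaving 95 − 93 = 2.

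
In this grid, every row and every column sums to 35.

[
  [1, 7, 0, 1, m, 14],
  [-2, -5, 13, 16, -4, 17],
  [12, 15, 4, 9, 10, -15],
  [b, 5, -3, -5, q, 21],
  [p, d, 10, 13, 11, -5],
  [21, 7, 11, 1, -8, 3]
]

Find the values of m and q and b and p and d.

Row 1: 1 + 7 + 0 + 1 + 14 = 23, so its missing entry is 35 − 23 = 12.
Column 5: 12 − 4 + 10 + 11 − 8 = 21, so its missing entry is 35 − 21 = 14.
Row 4: 5 − 3 − 5 + 14 + 21 = 32, so its missing entry is 35 − 32 = 3.
Column 1: 1 − 2 + 12 + 3 + 21 = 35, so its missing entry is 35 − 35 = 0.
Row 5: 0 + 10 + 13 + 11 − 5 = 29, so its missing entry is 35 − 29 = 6.

m = 12, q = 14, b = 3, p = 0, d = 6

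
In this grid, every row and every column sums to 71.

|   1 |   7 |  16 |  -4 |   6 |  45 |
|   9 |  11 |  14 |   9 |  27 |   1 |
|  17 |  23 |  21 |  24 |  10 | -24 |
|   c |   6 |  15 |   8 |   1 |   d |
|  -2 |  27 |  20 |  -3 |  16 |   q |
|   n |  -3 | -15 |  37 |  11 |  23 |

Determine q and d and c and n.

Row 5: -2 + 27 + 20 − 3 + 16 = 58, so its missing entry is 71 − 58 = 13.
Row 6: -3 − 15 + 37 + 11 + 23 = 53, so its missing entry is 71 − 53 = 18.
Column 6: 45 + 1 − 24 + 13 + 23 = 58, so its missing entry is 71 − 58 = 13.
Row 4: 6 + 15 + 8 + 1 + 13 = 43, so its missing entry is 71 − 43 = 28.

q = 13, d = 13, c = 28, n = 18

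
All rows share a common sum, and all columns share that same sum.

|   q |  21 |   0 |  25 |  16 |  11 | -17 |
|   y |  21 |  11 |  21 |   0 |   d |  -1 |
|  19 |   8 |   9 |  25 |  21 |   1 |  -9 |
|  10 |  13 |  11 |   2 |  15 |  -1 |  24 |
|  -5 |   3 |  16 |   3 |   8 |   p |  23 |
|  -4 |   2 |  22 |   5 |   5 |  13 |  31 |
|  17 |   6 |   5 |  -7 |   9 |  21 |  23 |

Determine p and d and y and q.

p = 26, d = 3, y = 19, q = 18

Rows 3 and 4 both sum to 74, so that's the common total.
The known cells in row 5 total 48, leaving 74 − 48 = 26 for the blank.
The known cells in row 1 total 56, leaving 74 − 56 = 18 for the blank.
The known cells in column 1 total 55, leaving 74 − 55 = 19 for the blank.
The known cells in row 2 total 71, leaving 74 − 71 = 3 for the blank.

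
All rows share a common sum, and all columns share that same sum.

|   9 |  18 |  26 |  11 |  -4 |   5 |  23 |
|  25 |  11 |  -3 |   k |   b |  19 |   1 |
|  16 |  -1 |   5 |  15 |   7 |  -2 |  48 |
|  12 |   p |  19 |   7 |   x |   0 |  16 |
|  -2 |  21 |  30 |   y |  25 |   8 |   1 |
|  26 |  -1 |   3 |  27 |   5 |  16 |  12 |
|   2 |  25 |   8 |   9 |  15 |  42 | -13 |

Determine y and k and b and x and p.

Rows 1 and 3 both sum to 88, so that's the common total.
The known cells in row 5 total 83, leaving 88 − 83 = 5 for the blank.
The known cells in column 2 total 73, leaving 88 − 73 = 15 for the blank.
The known cells in row 4 total 69, leaving 88 − 69 = 19 for the blank.
The known cells in column 5 total 67, leaving 88 − 67 = 21 for the blank.
The known cells in row 2 total 74, leaving 88 − 74 = 14 for the blank.

y = 5, k = 14, b = 21, x = 19, p = 15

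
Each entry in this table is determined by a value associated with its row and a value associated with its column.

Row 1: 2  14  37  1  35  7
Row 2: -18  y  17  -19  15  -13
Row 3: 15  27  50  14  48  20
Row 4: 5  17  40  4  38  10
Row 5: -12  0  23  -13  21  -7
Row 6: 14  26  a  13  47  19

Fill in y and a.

y = -6, a = 49

The difference between any two rows is the same in every column — this is an addition table with the headers hidden.
Row 2 minus row 1 is 15 − 35 = -20, so its entry in column 2 is 14 + (-20) = -6.
Row 6 minus row 1 is 47 − 35 = 12, so its entry in column 3 is 37 + 12 = 49.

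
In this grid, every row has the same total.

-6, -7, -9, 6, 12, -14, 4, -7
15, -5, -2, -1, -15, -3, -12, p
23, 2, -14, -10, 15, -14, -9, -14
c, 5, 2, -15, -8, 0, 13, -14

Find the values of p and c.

p = 2, c = -4

The complete rows each total -21.
Row 2 is missing -21 − (-23) = 2 (since 15 − 5 − 2 − 1 − 15 − 3 − 12 = -23).
Row 4 is missing -21 − (-17) = -4 (since 5 + 2 − 15 − 8 + 0 + 13 − 14 = -17).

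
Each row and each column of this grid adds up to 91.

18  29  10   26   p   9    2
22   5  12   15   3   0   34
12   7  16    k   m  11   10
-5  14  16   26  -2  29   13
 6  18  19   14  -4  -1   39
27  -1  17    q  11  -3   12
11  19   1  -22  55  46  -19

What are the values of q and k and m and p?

The known cells in row 6 total 63, leaving 91 − 63 = 28 for the blank.
The known cells in column 4 total 87, leaving 91 − 87 = 4 for the blank.
The known cells in row 3 total 60, leaving 91 − 60 = 31 for the blank.
The known cells in row 1 total 94, leaving 91 − 94 = -3 for the blank.

q = 28, k = 4, m = 31, p = -3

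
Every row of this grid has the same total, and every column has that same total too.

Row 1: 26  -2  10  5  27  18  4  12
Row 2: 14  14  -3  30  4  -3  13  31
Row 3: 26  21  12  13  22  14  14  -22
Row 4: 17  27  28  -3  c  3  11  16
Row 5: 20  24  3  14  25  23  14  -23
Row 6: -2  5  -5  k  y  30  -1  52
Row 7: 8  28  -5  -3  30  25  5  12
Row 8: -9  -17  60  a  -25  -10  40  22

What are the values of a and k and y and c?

a = 39, k = 5, y = 16, c = 1

Rows 1 and 2 both sum to 100, so that's the common total.
Row 4: 17 + 27 + 28 − 3 + 3 + 11 + 16 = 99, so its missing entry is 100 − 99 = 1.
Column 5: 27 + 4 + 22 + 1 + 25 + 30 − 25 = 84, so its missing entry is 100 − 84 = 16.
Row 6: -2 + 5 − 5 + 16 + 30 − 1 + 52 = 95, so its missing entry is 100 − 95 = 5.
Row 8: -9 − 17 + 60 − 25 − 10 + 40 + 22 = 61, so its missing entry is 100 − 61 = 39.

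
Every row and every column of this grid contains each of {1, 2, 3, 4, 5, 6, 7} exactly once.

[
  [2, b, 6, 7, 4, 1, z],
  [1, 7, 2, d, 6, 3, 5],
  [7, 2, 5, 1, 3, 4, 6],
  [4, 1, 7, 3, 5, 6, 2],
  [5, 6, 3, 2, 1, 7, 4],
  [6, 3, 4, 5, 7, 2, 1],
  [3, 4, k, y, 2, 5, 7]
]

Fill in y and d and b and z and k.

For row 1, column 2: column 2 already has {1, 2, 3, 4, 6, 7}; that leaves 5.
Cell (7,3): column 3 already has {2, 3, 4, 5, 6, 7} → 1.
Cell (1,7): row 1 already has {1, 2, 4, 5, 6, 7} → 3.
Cell (7,4): row 7 already has {1, 2, 3, 4, 5, 7} → 6.
Cell (2,4): row 2 already has {1, 2, 3, 5, 6, 7} → 4.

y = 6, d = 4, b = 5, z = 3, k = 1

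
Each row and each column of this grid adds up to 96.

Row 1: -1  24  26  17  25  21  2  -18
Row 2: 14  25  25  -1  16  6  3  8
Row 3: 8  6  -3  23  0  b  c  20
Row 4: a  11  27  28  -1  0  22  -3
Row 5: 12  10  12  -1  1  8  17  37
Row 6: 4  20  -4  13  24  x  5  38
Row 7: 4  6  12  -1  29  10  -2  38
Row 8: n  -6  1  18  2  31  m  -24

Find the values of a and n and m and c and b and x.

a = 12, n = 43, m = 31, c = 18, b = 24, x = -4

Row 6: 4 + 20 − 4 + 13 + 24 + 5 + 38 = 100, so its missing entry is 96 − 100 = -4.
Row 4: 11 + 27 + 28 − 1 + 0 + 22 − 3 = 84, so its missing entry is 96 − 84 = 12.
Column 1: -1 + 14 + 8 + 12 + 12 + 4 + 4 = 53, so its missing entry is 96 − 53 = 43.
Row 8: 43 − 6 + 1 + 18 + 2 + 31 − 24 = 65, so its missing entry is 96 − 65 = 31.
Column 7: 2 + 3 + 22 + 17 + 5 − 2 + 31 = 78, so its missing entry is 96 − 78 = 18.
Row 3: 8 + 6 − 3 + 23 + 0 + 18 + 20 = 72, so its missing entry is 96 − 72 = 24.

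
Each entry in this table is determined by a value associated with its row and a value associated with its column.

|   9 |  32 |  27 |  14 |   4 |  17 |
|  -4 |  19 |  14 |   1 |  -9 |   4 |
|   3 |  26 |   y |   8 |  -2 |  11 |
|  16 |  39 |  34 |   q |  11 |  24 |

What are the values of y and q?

The difference between any two rows is the same in every column — this is an addition table with the headers hidden.
Row 3 minus row 1 is 3 − 9 = -6, so its entry in column 3 is 27 + (-6) = 21.
Row 4 minus row 1 is 16 − 9 = 7, so its entry in column 4 is 14 + 7 = 21.

y = 21, q = 21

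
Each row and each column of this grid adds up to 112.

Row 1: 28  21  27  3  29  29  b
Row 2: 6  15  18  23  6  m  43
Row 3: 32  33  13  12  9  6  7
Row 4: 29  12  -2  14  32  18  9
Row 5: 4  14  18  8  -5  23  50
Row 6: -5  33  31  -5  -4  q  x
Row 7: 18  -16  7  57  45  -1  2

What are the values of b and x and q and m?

The known cells in row 2 total 111, leaving 112 − 111 = 1 for the blank.
The known cells in column 6 total 76, leaving 112 − 76 = 36 for the blank.
The known cells in row 6 total 86, leaving 112 − 86 = 26 for the blank.
The known cells in row 1 total 137, leaving 112 − 137 = -25 for the blank.

b = -25, x = 26, q = 36, m = 1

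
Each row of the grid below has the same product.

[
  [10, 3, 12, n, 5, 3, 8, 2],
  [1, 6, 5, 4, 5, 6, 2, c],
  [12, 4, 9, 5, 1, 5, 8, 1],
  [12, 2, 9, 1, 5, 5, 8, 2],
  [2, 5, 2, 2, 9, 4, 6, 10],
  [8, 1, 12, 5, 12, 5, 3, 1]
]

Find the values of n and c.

n = 1, c = 12

Rows 4 and 6 each multiply to 86400, so every row has product 86400.
Row 1: 10×3×12×5×3×8×2 = 86400, so the missing entry is 86400 ÷ 86400 = 1.
Row 2: 1×6×5×4×5×6×2 = 7200, so the missing entry is 86400 ÷ 7200 = 12.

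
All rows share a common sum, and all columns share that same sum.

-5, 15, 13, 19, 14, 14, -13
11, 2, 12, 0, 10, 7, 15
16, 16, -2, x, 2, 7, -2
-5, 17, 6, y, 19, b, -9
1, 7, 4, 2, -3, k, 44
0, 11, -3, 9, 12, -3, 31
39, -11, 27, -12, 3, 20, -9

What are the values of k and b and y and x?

Rows 1 and 2 both sum to 57, so that's the common total.
Row 3: 16 + 16 − 2 + 2 + 7 − 2 = 37, so its missing entry is 57 − 37 = 20.
Row 5: 1 + 7 + 4 + 2 − 3 + 44 = 55, so its missing entry is 57 − 55 = 2.
Column 4: 19 + 0 + 20 + 2 + 9 − 12 = 38, so its missing entry is 57 − 38 = 19.
Row 4: -5 + 17 + 6 + 19 + 19 − 9 = 47, so its missing entry is 57 − 47 = 10.

k = 2, b = 10, y = 19, x = 20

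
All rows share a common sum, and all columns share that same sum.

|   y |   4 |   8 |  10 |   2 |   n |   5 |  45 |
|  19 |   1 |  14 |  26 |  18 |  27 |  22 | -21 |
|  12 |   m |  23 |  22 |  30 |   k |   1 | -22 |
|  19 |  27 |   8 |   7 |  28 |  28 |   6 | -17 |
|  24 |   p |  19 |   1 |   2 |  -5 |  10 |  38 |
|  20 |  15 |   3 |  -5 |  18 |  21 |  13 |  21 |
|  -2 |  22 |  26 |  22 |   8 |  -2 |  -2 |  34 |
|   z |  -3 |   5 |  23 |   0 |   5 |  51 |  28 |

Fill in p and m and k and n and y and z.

Rows 2 and 4 both sum to 106, so that's the common total.
Row 8: -3 + 5 + 23 + 0 + 5 + 51 + 28 = 109, so its missing entry is 106 − 109 = -3.
Column 1: 19 + 12 + 19 + 24 + 20 − 2 − 3 = 89, so its missing entry is 106 − 89 = 17.
Row 1: 17 + 4 + 8 + 10 + 2 + 5 + 45 = 91, so its missing entry is 106 − 91 = 15.
Column 6: 15 + 27 + 28 − 5 + 21 − 2 + 5 = 89, so its missing entry is 106 − 89 = 17.
Row 3: 12 + 23 + 22 + 30 + 17 + 1 − 22 = 83, so its missing entry is 106 − 83 = 23.
Row 5: 24 + 19 + 1 + 2 − 5 + 10 + 38 = 89, so its missing entry is 106 − 89 = 17.

p = 17, m = 23, k = 17, n = 15, y = 17, z = -3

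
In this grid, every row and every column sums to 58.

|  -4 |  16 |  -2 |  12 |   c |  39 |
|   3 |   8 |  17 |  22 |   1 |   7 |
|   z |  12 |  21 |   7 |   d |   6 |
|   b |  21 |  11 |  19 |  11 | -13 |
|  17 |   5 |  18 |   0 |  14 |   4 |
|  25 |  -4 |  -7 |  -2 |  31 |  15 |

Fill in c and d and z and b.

c = -3, d = 4, z = 8, b = 9

Row 1 has -4 + 16 − 2 + 12 + 39 = 61; the blank must be 58 − 61 = -3.
Column 5 has -3 + 1 + 11 + 14 + 31 = 54; the blank must be 58 − 54 = 4.
Row 3 has 12 + 21 + 7 + 4 + 6 = 50; the blank must be 58 − 50 = 8.
Row 4 has 21 + 11 + 19 + 11 − 13 = 49; the blank must be 58 − 49 = 9.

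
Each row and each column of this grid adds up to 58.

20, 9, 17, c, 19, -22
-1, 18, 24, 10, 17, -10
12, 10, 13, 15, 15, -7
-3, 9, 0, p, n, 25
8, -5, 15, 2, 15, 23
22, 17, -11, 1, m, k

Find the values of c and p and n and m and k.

c = 15, p = 15, n = 12, m = -20, k = 49

Column 6 has -22 − 10 − 7 + 25 + 23 = 9; the blank must be 58 − 9 = 49.
Row 6 has 22 + 17 − 11 + 1 + 49 = 78; the blank must be 58 − 78 = -20.
Column 5 has 19 + 17 + 15 + 15 − 20 = 46; the blank must be 58 − 46 = 12.
Row 1 has 20 + 9 + 17 + 19 − 22 = 43; the blank must be 58 − 43 = 15.
Row 4 has -3 + 9 + 0 + 12 + 25 = 43; the blank must be 58 − 43 = 15.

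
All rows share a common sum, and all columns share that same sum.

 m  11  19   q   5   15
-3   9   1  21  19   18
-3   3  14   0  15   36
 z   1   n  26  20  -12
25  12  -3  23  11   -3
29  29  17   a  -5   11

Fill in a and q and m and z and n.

a = -16, q = 11, m = 4, z = 13, n = 17

Rows 2 and 3 both sum to 65, so that's the common total.
Row 6: 29 + 29 + 17 − 5 + 11 = 81, so its missing entry is 65 − 81 = -16.
Column 4: 21 + 0 + 26 + 23 − 16 = 54, so its missing entry is 65 − 54 = 11.
Row 1: 11 + 19 + 11 + 5 + 15 = 61, so its missing entry is 65 − 61 = 4.
Column 1: 4 − 3 − 3 + 25 + 29 = 52, so its missing entry is 65 − 52 = 13.
Row 4: 13 + 1 + 26 + 20 − 12 = 48, so its missing entry is 65 − 48 = 17.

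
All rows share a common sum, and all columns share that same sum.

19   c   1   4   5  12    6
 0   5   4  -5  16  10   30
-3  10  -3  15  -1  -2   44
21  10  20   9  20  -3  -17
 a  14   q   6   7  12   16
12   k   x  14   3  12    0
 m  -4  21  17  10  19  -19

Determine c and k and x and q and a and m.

c = 13, k = 12, x = 7, q = 10, a = -5, m = 16

Rows 2 and 3 both sum to 60, so that's the common total.
Row 1: 19 + 1 + 4 + 5 + 12 + 6 = 47, so its missing entry is 60 − 47 = 13.
Column 2: 13 + 5 + 10 + 10 + 14 − 4 = 48, so its missing entry is 60 − 48 = 12.
Row 7: -4 + 21 + 17 + 10 + 19 − 19 = 44, so its missing entry is 60 − 44 = 16.
Column 1: 19 + 0 − 3 + 21 + 12 + 16 = 65, so its missing entry is 60 − 65 = -5.
Row 5: -5 + 14 + 6 + 7 + 12 + 16 = 50, so its missing entry is 60 − 50 = 10.
Row 6: 12 + 12 + 14 + 3 + 12 + 0 = 53, so its missing entry is 60 − 53 = 7.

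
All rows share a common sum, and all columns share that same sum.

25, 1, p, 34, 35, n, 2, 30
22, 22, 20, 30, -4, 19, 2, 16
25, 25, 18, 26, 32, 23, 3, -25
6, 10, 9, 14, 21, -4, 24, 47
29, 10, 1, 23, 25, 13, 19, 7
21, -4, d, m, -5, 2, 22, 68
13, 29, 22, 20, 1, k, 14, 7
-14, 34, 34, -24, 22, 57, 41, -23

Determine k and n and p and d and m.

k = 21, n = -4, p = 4, d = 19, m = 4

Rows 2 and 3 both sum to 127, so that's the common total.
Row 7 has 13 + 29 + 22 + 20 + 1 + 14 + 7 = 106; the blank must be 127 − 106 = 21.
Column 6 has 19 + 23 − 4 + 13 + 2 + 21 + 57 = 131; the blank must be 127 − 131 = -4.
Row 1 has 25 + 1 + 34 + 35 − 4 + 2 + 30 = 123; the blank must be 127 − 123 = 4.
Column 4 has 34 + 30 + 26 + 14 + 23 + 20 − 24 = 123; the blank must be 127 − 123 = 4.
Row 6 has 21 − 4 + 4 − 5 + 2 + 22 + 68 = 108; the blank must be 127 − 108 = 19.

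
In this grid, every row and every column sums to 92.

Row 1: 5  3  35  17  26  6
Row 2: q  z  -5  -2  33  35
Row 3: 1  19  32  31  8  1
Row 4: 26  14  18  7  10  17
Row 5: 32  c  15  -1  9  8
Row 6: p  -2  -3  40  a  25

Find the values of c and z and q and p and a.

c = 29, z = 29, q = 2, p = 26, a = 6

Column 5: 26 + 33 + 8 + 10 + 9 = 86, so its missing entry is 92 − 86 = 6.
Row 6: -2 − 3 + 40 + 6 + 25 = 66, so its missing entry is 92 − 66 = 26.
Column 1: 5 + 1 + 26 + 32 + 26 = 90, so its missing entry is 92 − 90 = 2.
Row 2: 2 − 5 − 2 + 33 + 35 = 63, so its missing entry is 92 − 63 = 29.
Row 5: 32 + 15 − 1 + 9 + 8 = 63, so its missing entry is 92 − 63 = 29.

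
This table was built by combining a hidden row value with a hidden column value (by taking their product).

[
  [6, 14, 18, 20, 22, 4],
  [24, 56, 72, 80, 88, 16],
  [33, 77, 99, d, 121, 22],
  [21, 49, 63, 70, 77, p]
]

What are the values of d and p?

Each row is a constant multiple of every other row — this is a multiplication table with the headers hidden.
Row 3 is 33/6 = 11/2 times row 1, so its entry in column 4 is 20 × 11/2 = 110.
Row 4 is 21/6 = 7/2 times row 1, so its entry in column 6 is 4 × 7/2 = 14.

d = 110, p = 14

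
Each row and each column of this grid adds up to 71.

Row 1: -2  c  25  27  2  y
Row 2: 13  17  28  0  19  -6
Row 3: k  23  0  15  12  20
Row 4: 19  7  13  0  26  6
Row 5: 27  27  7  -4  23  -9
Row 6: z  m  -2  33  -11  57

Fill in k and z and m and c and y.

k = 1, z = 13, m = -19, c = 16, y = 3

Row 3 has 23 + 0 + 15 + 12 + 20 = 70; the blank must be 71 − 70 = 1.
Column 1 has -2 + 13 + 1 + 19 + 27 = 58; the blank must be 71 − 58 = 13.
Row 6 has 13 − 2 + 33 − 11 + 57 = 90; the blank must be 71 − 90 = -19.
Column 2 has 17 + 23 + 7 + 27 − 19 = 55; the blank must be 71 − 55 = 16.
Row 1 has -2 + 16 + 25 + 27 + 2 = 68; the blank must be 71 − 68 = 3.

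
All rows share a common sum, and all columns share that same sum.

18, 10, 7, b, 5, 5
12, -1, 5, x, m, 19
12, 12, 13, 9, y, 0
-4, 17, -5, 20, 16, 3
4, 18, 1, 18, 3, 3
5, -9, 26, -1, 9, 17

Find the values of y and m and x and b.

y = 1, m = 13, x = -1, b = 2

Rows 4 and 5 both sum to 47, so that's the common total.
Row 3 has 12 + 12 + 13 + 9 + 0 = 46; the blank must be 47 − 46 = 1.
Row 1 has 18 + 10 + 7 + 5 + 5 = 45; the blank must be 47 − 45 = 2.
Column 4 has 2 + 9 + 20 + 18 − 1 = 48; the blank must be 47 − 48 = -1.
Row 2 has 12 − 1 + 5 − 1 + 19 = 34; the blank must be 47 − 34 = 13.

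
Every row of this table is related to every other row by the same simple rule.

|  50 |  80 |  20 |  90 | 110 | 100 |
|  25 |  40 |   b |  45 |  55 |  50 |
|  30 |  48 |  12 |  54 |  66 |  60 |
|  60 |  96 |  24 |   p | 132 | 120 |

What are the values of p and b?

p = 108, b = 10

Each row is a constant multiple of every other row — this is a multiplication table with the headers hidden.
Row 4 is 132/110 = 6/5 times row 1, so its entry in column 4 is 90 × 6/5 = 108.
Row 2 is 55/110 = 1/2 times row 1, so its entry in column 3 is 20 × 1/2 = 10.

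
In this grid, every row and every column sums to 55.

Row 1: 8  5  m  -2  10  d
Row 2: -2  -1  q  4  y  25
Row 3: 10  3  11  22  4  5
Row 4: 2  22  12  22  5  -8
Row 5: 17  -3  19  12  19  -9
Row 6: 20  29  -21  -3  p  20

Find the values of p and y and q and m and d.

Row 6: 20 + 29 − 21 − 3 + 20 = 45, so its missing entry is 55 − 45 = 10.
Column 5: 10 + 4 + 5 + 19 + 10 = 48, so its missing entry is 55 − 48 = 7.
Row 2: -2 − 1 + 4 + 7 + 25 = 33, so its missing entry is 55 − 33 = 22.
Column 3: 22 + 11 + 12 + 19 − 21 = 43, so its missing entry is 55 − 43 = 12.
Row 1: 8 + 5 + 12 − 2 + 10 = 33, so its missing entry is 55 − 33 = 22.

p = 10, y = 7, q = 22, m = 12, d = 22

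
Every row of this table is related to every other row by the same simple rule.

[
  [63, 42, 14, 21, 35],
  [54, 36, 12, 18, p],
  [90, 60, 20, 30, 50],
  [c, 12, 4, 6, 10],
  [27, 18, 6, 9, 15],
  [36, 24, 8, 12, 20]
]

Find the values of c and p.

c = 18, p = 30

Each row is a constant multiple of every other row — this is a multiplication table with the headers hidden.
Row 4 is 6/21 = 2/7 times row 1, so its entry in column 1 is 63 × 2/7 = 18.
Row 2 is 18/21 = 6/7 times row 1, so its entry in column 5 is 35 × 6/7 = 30.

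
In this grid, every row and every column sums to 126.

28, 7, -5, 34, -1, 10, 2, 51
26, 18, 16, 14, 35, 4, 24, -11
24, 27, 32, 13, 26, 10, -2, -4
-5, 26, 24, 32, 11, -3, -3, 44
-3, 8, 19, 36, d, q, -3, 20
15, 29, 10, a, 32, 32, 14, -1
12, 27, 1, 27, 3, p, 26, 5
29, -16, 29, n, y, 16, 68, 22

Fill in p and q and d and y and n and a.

Row 7: 12 + 27 + 1 + 27 + 3 + 26 + 5 = 101, so its missing entry is 126 − 101 = 25.
Column 6: 10 + 4 + 10 − 3 + 32 + 25 + 16 = 94, so its missing entry is 126 − 94 = 32.
Row 5: -3 + 8 + 19 + 36 + 32 − 3 + 20 = 109, so its missing entry is 126 − 109 = 17.
Column 5: -1 + 35 + 26 + 11 + 17 + 32 + 3 = 123, so its missing entry is 126 − 123 = 3.
Row 8: 29 − 16 + 29 + 3 + 16 + 68 + 22 = 151, so its missing entry is 126 − 151 = -25.
Row 6: 15 + 29 + 10 + 32 + 32 + 14 − 1 = 131, so its missing entry is 126 − 131 = -5.

p = 25, q = 32, d = 17, y = 3, n = -25, a = -5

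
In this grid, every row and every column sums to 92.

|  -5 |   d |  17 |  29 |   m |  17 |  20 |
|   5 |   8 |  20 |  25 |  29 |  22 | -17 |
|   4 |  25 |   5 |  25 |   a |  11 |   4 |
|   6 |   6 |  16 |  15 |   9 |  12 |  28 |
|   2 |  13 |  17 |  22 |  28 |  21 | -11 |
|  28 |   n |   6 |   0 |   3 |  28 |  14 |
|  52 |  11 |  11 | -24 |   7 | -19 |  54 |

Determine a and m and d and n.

The known cells in row 3 total 74, leaving 92 − 74 = 18 for the blank.
The known cells in column 5 total 94, leaving 92 − 94 = -2 for the blank.
The known cells in row 1 total 76, leaving 92 − 76 = 16 for the blank.
The known cells in row 6 total 79, leaving 92 − 79 = 13 for the blank.

a = 18, m = -2, d = 16, n = 13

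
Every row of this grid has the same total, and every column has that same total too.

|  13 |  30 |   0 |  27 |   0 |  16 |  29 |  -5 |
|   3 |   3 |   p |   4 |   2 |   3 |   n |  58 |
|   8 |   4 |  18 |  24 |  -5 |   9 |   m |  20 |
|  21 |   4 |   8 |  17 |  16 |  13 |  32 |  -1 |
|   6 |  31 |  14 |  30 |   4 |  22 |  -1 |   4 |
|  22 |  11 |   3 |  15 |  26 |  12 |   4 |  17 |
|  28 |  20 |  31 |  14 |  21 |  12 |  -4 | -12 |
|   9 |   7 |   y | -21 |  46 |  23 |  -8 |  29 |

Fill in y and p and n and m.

y = 25, p = 11, n = 26, m = 32

Rows 1 and 4 both sum to 110, so that's the common total.
The known cells in row 3 total 78, leaving 110 − 78 = 32 for the blank.
The known cells in column 7 total 84, leaving 110 − 84 = 26 for the blank.
The known cells in row 2 total 99, leaving 110 − 99 = 11 for the blank.
The known cells in row 8 total 85, leaving 110 − 85 = 25 for the blank.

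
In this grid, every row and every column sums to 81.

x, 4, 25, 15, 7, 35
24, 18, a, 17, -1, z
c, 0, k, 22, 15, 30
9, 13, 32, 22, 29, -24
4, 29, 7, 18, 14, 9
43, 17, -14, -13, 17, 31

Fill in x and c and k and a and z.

Column 6 has 35 + 30 − 24 + 9 + 31 = 81; the blank must be 81 − 81 = 0.
Row 2 has 24 + 18 + 17 − 1 + 0 = 58; the blank must be 81 − 58 = 23.
Row 1 has 4 + 25 + 15 + 7 + 35 = 86; the blank must be 81 − 86 = -5.
Column 1 has -5 + 24 + 9 + 4 + 43 = 75; the blank must be 81 − 75 = 6.
Row 3 has 6 + 0 + 22 + 15 + 30 = 73; the blank must be 81 − 73 = 8.

x = -5, c = 6, k = 8, a = 23, z = 0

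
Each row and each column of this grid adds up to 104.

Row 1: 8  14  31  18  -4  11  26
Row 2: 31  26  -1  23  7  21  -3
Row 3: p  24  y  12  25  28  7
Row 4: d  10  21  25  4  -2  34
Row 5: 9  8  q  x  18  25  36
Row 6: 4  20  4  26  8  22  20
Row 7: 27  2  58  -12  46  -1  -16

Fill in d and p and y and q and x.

Column 4: 18 + 23 + 12 + 25 + 26 − 12 = 92, so its missing entry is 104 − 92 = 12.
Row 5: 9 + 8 + 12 + 18 + 25 + 36 = 108, so its missing entry is 104 − 108 = -4.
Row 4: 10 + 21 + 25 + 4 − 2 + 34 = 92, so its missing entry is 104 − 92 = 12.
Column 1: 8 + 31 + 12 + 9 + 4 + 27 = 91, so its missing entry is 104 − 91 = 13.
Row 3: 13 + 24 + 12 + 25 + 28 + 7 = 109, so its missing entry is 104 − 109 = -5.

d = 12, p = 13, y = -5, q = -4, x = 12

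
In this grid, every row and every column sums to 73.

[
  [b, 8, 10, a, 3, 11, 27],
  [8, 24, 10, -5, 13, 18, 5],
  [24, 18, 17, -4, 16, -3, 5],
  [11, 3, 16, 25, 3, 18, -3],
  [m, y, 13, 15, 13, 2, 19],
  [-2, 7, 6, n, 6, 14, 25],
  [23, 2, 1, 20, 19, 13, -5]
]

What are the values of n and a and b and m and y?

n = 17, a = 5, b = 9, m = 0, y = 11

Row 6: -2 + 7 + 6 + 6 + 14 + 25 = 56, so its missing entry is 73 − 56 = 17.
Column 4: -5 − 4 + 25 + 15 + 17 + 20 = 68, so its missing entry is 73 − 68 = 5.
Row 1: 8 + 10 + 5 + 3 + 11 + 27 = 64, so its missing entry is 73 − 64 = 9.
Column 1: 9 + 8 + 24 + 11 − 2 + 23 = 73, so its missing entry is 73 − 73 = 0.
Row 5: 0 + 13 + 15 + 13 + 2 + 19 = 62, so its missing entry is 73 − 62 = 11.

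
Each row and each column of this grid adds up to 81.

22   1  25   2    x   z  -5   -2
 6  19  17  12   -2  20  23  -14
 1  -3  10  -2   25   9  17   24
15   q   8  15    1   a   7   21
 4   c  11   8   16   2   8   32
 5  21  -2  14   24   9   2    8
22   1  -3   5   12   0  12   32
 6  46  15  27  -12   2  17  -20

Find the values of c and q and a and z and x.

Column 5: -2 + 25 + 1 + 16 + 24 + 12 − 12 = 64, so its missing entry is 81 − 64 = 17.
Row 1: 22 + 1 + 25 + 2 + 17 − 5 − 2 = 60, so its missing entry is 81 − 60 = 21.
Row 5: 4 + 11 + 8 + 16 + 2 + 8 + 32 = 81, so its missing entry is 81 − 81 = 0.
Column 2: 1 + 19 − 3 + 0 + 21 + 1 + 46 = 85, so its missing entry is 81 − 85 = -4.
Row 4: 15 − 4 + 8 + 15 + 1 + 7 + 21 = 63, so its missing entry is 81 − 63 = 18.

c = 0, q = -4, a = 18, z = 21, x = 17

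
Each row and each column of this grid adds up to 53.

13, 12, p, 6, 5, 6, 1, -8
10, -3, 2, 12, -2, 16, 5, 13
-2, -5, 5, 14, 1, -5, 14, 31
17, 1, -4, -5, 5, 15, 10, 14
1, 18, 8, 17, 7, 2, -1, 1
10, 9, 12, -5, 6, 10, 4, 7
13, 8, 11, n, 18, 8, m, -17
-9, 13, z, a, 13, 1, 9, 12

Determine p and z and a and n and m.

p = 18, z = 1, a = 13, n = 1, m = 11

Row 1: 13 + 12 + 6 + 5 + 6 + 1 − 8 = 35, so its missing entry is 53 − 35 = 18.
Column 3: 18 + 2 + 5 − 4 + 8 + 12 + 11 = 52, so its missing entry is 53 − 52 = 1.
Row 8: -9 + 13 + 1 + 13 + 1 + 9 + 12 = 40, so its missing entry is 53 − 40 = 13.
Column 7: 1 + 5 + 14 + 10 − 1 + 4 + 9 = 42, so its missing entry is 53 − 42 = 11.
Row 7: 13 + 8 + 11 + 18 + 8 + 11 − 17 = 52, so its missing entry is 53 − 52 = 1.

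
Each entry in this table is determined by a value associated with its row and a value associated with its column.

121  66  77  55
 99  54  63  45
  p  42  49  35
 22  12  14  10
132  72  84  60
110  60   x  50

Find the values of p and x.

Each row is a constant multiple of every other row — this is a multiplication table with the headers hidden.
Row 3 is 35/55 = 7/11 times row 1, so its entry in column 1 is 121 × 7/11 = 77.
Row 6 is 50/55 = 10/11 times row 1, so its entry in column 3 is 77 × 10/11 = 70.

p = 77, x = 70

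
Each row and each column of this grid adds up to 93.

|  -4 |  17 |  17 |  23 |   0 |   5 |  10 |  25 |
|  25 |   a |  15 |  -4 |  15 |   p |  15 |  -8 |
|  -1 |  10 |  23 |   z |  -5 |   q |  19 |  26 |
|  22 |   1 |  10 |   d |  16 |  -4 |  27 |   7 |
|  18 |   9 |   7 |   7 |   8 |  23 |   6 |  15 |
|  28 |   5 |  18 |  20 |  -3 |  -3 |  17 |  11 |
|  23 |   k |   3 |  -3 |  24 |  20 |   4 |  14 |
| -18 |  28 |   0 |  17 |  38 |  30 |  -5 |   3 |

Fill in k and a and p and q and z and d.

k = 8, a = 15, p = 20, q = 2, z = 19, d = 14

Row 7 has 23 + 3 − 3 + 24 + 20 + 4 + 14 = 85; the blank must be 93 − 85 = 8.
Column 2 has 17 + 10 + 1 + 9 + 5 + 8 + 28 = 78; the blank must be 93 − 78 = 15.
Row 2 has 25 + 15 + 15 − 4 + 15 + 15 − 8 = 73; the blank must be 93 − 73 = 20.
Row 4 has 22 + 1 + 10 + 16 − 4 + 27 + 7 = 79; the blank must be 93 − 79 = 14.
Column 4 has 23 − 4 + 14 + 7 + 20 − 3 + 17 = 74; the blank must be 93 − 74 = 19.
Row 3 has -1 + 10 + 23 + 19 − 5 + 19 + 26 = 91; the blank must be 93 − 91 = 2.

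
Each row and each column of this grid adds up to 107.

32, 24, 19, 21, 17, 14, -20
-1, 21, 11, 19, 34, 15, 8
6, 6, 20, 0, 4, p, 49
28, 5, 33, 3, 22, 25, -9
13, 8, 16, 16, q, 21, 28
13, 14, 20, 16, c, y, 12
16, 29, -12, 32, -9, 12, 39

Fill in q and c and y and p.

Row 5: 13 + 8 + 16 + 16 + 21 + 28 = 102, so its missing entry is 107 − 102 = 5.
Column 5: 17 + 34 + 4 + 22 + 5 − 9 = 73, so its missing entry is 107 − 73 = 34.
Row 6: 13 + 14 + 20 + 16 + 34 + 12 = 109, so its missing entry is 107 − 109 = -2.
Row 3: 6 + 6 + 20 + 0 + 4 + 49 = 85, so its missing entry is 107 − 85 = 22.

q = 5, c = 34, y = -2, p = 22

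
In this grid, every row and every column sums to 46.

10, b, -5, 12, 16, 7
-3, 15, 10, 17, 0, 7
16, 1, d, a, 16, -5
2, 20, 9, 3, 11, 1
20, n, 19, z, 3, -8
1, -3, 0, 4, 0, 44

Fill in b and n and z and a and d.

b = 6, n = 7, z = 5, a = 5, d = 13

The known cells in row 1 total 40, leaving 46 − 40 = 6 for the blank.
The known cells in column 3 total 33, leaving 46 − 33 = 13 for the blank.
The known cells in row 3 total 41, leaving 46 − 41 = 5 for the blank.
The known cells in column 4 total 41, leaving 46 − 41 = 5 for the blank.
The known cells in row 5 total 39, leaving 46 − 39 = 7 for the blank.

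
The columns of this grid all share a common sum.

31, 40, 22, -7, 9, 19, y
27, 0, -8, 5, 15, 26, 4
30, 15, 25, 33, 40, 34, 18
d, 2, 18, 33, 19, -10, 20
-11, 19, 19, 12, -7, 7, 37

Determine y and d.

The complete columns each total 76.
Column 7 is missing 76 − 79 = -3 (since 4 + 18 + 20 + 37 = 79).
Column 1 is missing 76 − 77 = -1 (since 31 + 27 + 30 − 11 = 77).

y = -3, d = -1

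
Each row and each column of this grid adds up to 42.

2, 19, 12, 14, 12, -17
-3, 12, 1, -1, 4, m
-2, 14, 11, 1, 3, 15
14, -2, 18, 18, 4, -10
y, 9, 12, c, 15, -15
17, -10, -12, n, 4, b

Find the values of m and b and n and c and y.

m = 29, b = 40, n = 3, c = 7, y = 14

The known cells in column 1 total 28, leaving 42 − 28 = 14 for the blank.
The known cells in row 5 total 35, leaving 42 − 35 = 7 for the blank.
The known cells in row 2 total 13, leaving 42 − 13 = 29 for the blank.
The known cells in column 6 total 2, leaving 42 − 2 = 40 for the blank.
The known cells in row 6 total 39, leaving 42 − 39 = 3 for the blank.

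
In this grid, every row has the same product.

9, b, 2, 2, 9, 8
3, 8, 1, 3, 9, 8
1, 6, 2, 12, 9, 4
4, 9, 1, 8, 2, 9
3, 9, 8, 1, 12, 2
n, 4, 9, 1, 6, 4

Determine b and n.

Rows 2 and 4 each multiply to 5184, so every row has product 5184.
Row 1: 9×2×2×9×8 = 2592, so the missing entry is 5184 ÷ 2592 = 2.
Row 6: 4×9×1×6×4 = 864, so the missing entry is 5184 ÷ 864 = 6.

b = 2, n = 6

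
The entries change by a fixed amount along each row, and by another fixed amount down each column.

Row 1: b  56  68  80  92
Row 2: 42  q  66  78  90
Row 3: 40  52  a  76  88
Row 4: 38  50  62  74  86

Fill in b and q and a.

b = 44, q = 54, a = 64

Along each row the entries change by 12 per step; down each column they change by -2.
Row 1: from 56 at column 2, stepping by 12 to column 1 gives 44.
Row 2: from 42 at column 1, stepping by 12 to column 2 gives 54.
Row 3: from 40 at column 1, stepping by 12 to column 3 gives 64.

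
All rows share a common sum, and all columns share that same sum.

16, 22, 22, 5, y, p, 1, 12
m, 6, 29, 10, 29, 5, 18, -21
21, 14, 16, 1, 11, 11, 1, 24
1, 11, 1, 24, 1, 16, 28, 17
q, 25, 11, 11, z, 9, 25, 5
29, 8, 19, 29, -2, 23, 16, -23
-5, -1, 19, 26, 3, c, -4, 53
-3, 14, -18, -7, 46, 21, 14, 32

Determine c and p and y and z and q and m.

Rows 3 and 4 both sum to 99, so that's the common total.
Row 7 has -5 − 1 + 19 + 26 + 3 − 4 + 53 = 91; the blank must be 99 − 91 = 8.
Column 6 has 5 + 11 + 16 + 9 + 23 + 8 + 21 = 93; the blank must be 99 − 93 = 6.
Row 1 has 16 + 22 + 22 + 5 + 6 + 1 + 12 = 84; the blank must be 99 − 84 = 15.
Column 5 has 15 + 29 + 11 + 1 − 2 + 3 + 46 = 103; the blank must be 99 − 103 = -4.
Row 5 has 25 + 11 + 11 − 4 + 9 + 25 + 5 = 82; the blank must be 99 − 82 = 17.
Row 2 has 6 + 29 + 10 + 29 + 5 + 18 − 21 = 76; the blank must be 99 − 76 = 23.

c = 8, p = 6, y = 15, z = -4, q = 17, m = 23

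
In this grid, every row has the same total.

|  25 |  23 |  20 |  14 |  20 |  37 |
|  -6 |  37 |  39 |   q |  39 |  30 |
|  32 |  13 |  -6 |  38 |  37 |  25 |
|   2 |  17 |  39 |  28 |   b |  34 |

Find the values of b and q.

Row 1 sums to 139 and so does row 3; that's the common total.
In row 4 the known cells total 120, leaving 139 − 120 = 19.
In row 2 the known cells total 139, leaving 139 − 139 = 0.

b = 19, q = 0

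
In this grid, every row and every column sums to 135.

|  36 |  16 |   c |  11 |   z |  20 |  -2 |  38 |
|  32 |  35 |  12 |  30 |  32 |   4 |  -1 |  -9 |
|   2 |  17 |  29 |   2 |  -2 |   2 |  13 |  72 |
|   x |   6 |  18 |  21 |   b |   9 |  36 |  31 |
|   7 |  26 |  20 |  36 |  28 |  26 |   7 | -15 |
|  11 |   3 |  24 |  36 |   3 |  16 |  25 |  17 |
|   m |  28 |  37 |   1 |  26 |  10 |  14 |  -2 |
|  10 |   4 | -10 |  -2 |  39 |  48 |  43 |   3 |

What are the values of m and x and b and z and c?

m = 21, x = 16, b = -2, z = 11, c = 5

Column 3 has 12 + 29 + 18 + 20 + 24 + 37 − 10 = 130; the blank must be 135 − 130 = 5.
Row 1 has 36 + 16 + 5 + 11 + 20 − 2 + 38 = 124; the blank must be 135 − 124 = 11.
Column 5 has 11 + 32 − 2 + 28 + 3 + 26 + 39 = 137; the blank must be 135 − 137 = -2.
Row 4 has 6 + 18 + 21 − 2 + 9 + 36 + 31 = 119; the blank must be 135 − 119 = 16.
Row 7 has 28 + 37 + 1 + 26 + 10 + 14 − 2 = 114; the blank must be 135 − 114 = 21.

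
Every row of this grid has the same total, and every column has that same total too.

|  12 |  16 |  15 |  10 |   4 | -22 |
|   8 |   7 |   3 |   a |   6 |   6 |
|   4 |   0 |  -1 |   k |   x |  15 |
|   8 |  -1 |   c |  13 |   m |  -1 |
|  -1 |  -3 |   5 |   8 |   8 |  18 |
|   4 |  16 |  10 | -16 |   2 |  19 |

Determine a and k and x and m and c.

Rows 1 and 5 both sum to 35, so that's the common total.
The known cells in column 3 total 32, leaving 35 − 32 = 3 for the blank.
The known cells in row 4 total 22, leaving 35 − 22 = 13 for the blank.
The known cells in column 5 total 33, leaving 35 − 33 = 2 for the blank.
The known cells in row 3 total 20, leaving 35 − 20 = 15 for the blank.
The known cells in row 2 total 30, leaving 35 − 30 = 5 for the blank.

a = 5, k = 15, x = 2, m = 13, c = 3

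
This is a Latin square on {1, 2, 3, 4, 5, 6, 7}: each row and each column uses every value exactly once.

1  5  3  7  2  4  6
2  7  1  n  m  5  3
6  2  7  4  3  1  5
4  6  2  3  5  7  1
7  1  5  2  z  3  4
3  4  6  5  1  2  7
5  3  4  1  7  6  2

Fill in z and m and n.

z = 6, m = 4, n = 6

Cell (5,5): row 5 already has {1, 2, 3, 4, 5, 7} → 6.
At (row 2, col 4): column 4 already has {1, 2, 3, 4, 5, 7}, so the value is 6.
For row 2, column 5: row 2 already has {1, 2, 3, 5, 6, 7}; that leaves 4.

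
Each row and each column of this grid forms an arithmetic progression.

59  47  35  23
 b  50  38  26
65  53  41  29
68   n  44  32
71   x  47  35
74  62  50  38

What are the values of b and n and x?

Along each row the entries change by -12 per step; down each column they change by 3.
Row 2: from 50 at column 2, stepping by -12 to column 1 gives 62.
Row 4: from 68 at column 1, stepping by -12 to column 2 gives 56.
Row 5: from 71 at column 1, stepping by -12 to column 2 gives 59.

b = 62, n = 56, x = 59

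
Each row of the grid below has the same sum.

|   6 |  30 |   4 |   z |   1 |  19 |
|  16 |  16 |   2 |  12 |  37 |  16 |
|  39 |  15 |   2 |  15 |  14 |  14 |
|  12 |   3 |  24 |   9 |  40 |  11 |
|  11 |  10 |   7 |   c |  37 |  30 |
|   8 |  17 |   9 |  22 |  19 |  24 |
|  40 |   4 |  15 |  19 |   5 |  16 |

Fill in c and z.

c = 4, z = 39

The complete rows each total 99.
Row 5 is missing 99 − 95 = 4 (since 11 + 10 + 7 + 37 + 30 = 95).
Row 1 is missing 99 − 60 = 39 (since 6 + 30 + 4 + 1 + 19 = 60).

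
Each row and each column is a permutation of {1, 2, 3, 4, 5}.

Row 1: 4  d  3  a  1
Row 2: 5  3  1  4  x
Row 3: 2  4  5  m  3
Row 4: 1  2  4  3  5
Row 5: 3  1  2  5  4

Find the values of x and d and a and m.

For row 3, column 4: row 3 already has {2, 3, 4, 5}; that leaves 1.
At (row 1, col 4): column 4 already has {1, 3, 4, 5}, so the value is 2.
For row 2, column 5: row 2 already has {1, 3, 4, 5}; that leaves 2.
Cell (1,2): row 1 already has {1, 2, 3, 4} → 5.

x = 2, d = 5, a = 2, m = 1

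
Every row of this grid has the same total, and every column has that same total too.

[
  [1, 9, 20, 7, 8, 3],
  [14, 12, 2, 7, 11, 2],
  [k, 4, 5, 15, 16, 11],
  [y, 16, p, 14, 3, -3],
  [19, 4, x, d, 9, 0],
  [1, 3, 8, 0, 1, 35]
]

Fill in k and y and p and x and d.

k = -3, y = 16, p = 2, x = 11, d = 5

Rows 1 and 2 both sum to 48, so that's the common total.
The known cells in column 4 total 43, leaving 48 − 43 = 5 for the blank.
The known cells in row 3 total 51, leaving 48 − 51 = -3 for the blank.
The known cells in row 5 total 37, leaving 48 − 37 = 11 for the blank.
The known cells in column 1 total 32, leaving 48 − 32 = 16 for the blank.
The known cells in row 4 total 46, leaving 48 − 46 = 2 for the blank.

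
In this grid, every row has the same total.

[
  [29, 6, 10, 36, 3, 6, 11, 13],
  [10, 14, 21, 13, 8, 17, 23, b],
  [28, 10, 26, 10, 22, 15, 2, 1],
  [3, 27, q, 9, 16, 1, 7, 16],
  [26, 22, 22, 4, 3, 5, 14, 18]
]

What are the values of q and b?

q = 35, b = 8

The complete rows each total 114.
Row 4 is missing 114 − 79 = 35 (since 3 + 27 + 9 + 16 + 1 + 7 + 16 = 79).
Row 2 is missing 114 − 106 = 8 (since 10 + 14 + 21 + 13 + 8 + 17 + 23 = 106).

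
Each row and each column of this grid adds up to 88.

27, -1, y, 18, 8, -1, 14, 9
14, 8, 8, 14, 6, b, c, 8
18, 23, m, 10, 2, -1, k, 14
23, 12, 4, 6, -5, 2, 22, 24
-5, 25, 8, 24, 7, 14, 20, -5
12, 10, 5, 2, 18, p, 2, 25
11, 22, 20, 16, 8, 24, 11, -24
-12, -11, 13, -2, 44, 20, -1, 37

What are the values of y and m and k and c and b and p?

y = 14, m = 16, k = 6, c = 14, b = 16, p = 14

Row 6: 12 + 10 + 5 + 2 + 18 + 2 + 25 = 74, so its missing entry is 88 − 74 = 14.
Column 6: -1 − 1 + 2 + 14 + 14 + 24 + 20 = 72, so its missing entry is 88 − 72 = 16.
Row 1: 27 − 1 + 18 + 8 − 1 + 14 + 9 = 74, so its missing entry is 88 − 74 = 14.
Column 3: 14 + 8 + 4 + 8 + 5 + 20 + 13 = 72, so its missing entry is 88 − 72 = 16.
Row 3: 18 + 23 + 16 + 10 + 2 − 1 + 14 = 82, so its missing entry is 88 − 82 = 6.
Row 2: 14 + 8 + 8 + 14 + 6 + 16 + 8 = 74, so its missing entry is 88 − 74 = 14.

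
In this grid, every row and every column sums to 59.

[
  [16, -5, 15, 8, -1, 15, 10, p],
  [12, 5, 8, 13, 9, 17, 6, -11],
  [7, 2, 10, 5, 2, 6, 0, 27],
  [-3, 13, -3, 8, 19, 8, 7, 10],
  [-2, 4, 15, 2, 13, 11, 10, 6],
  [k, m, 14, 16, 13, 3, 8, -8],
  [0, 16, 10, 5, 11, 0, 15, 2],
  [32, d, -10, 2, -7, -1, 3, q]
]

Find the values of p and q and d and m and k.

The known cells in row 1 total 58, leaving 59 − 58 = 1 for the blank.
The known cells in column 8 total 27, leaving 59 − 27 = 32 for the blank.
The known cells in row 8 total 51, leaving 59 − 51 = 8 for the blank.
The known cells in column 2 total 43, leaving 59 − 43 = 16 for the blank.
The known cells in row 6 total 62, leaving 59 − 62 = -3 for the blank.

p = 1, q = 32, d = 8, m = 16, k = -3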